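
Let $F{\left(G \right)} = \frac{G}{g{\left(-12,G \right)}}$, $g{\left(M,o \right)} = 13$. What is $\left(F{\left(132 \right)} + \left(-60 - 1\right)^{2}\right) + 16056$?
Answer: $\frac{257233}{13} \approx 19787.0$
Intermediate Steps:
$F{\left(G \right)} = \frac{G}{13}$
$\left(F{\left(132 \right)} + \left(-60 - 1\right)^{2}\right) + 16056 = \left(\frac{1}{13} \cdot 132 + \left(-60 - 1\right)^{2}\right) + 16056 = \left(\frac{132}{13} + \left(-61\right)^{2}\right) + 16056 = \left(\frac{132}{13} + 3721\right) + 16056 = \frac{48505}{13} + 16056 = \frac{257233}{13}$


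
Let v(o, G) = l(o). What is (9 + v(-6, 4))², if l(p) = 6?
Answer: 225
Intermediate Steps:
v(o, G) = 6
(9 + v(-6, 4))² = (9 + 6)² = 15² = 225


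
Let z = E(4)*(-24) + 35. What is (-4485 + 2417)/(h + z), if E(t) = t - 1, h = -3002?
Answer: 2068/3039 ≈ 0.68049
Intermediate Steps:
E(t) = -1 + t
z = -37 (z = (-1 + 4)*(-24) + 35 = 3*(-24) + 35 = -72 + 35 = -37)
(-4485 + 2417)/(h + z) = (-4485 + 2417)/(-3002 - 37) = -2068/(-3039) = -2068*(-1/3039) = 2068/3039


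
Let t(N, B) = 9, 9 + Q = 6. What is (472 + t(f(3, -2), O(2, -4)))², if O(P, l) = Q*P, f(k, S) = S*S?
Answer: 231361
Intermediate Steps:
Q = -3 (Q = -9 + 6 = -3)
f(k, S) = S²
O(P, l) = -3*P
(472 + t(f(3, -2), O(2, -4)))² = (472 + 9)² = 481² = 231361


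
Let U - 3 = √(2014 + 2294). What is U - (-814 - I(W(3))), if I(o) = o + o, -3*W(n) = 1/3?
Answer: 7351/9 + 2*√1077 ≈ 882.41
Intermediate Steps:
W(n) = -⅑ (W(n) = -⅓/3 = -⅓*⅓ = -⅑)
I(o) = 2*o
U = 3 + 2*√1077 (U = 3 + √(2014 + 2294) = 3 + √4308 = 3 + 2*√1077 ≈ 68.635)
U - (-814 - I(W(3))) = (3 + 2*√1077) - (-814 - 2*(-1)/9) = (3 + 2*√1077) - (-814 - 1*(-2/9)) = (3 + 2*√1077) - (-814 + 2/9) = (3 + 2*√1077) - 1*(-7324/9) = (3 + 2*√1077) + 7324/9 = 7351/9 + 2*√1077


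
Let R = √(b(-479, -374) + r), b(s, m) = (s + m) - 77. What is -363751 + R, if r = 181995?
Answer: -363751 + √181065 ≈ -3.6333e+5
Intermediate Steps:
b(s, m) = -77 + m + s (b(s, m) = (m + s) - 77 = -77 + m + s)
R = √181065 (R = √((-77 - 374 - 479) + 181995) = √(-930 + 181995) = √181065 ≈ 425.52)
-363751 + R = -363751 + √181065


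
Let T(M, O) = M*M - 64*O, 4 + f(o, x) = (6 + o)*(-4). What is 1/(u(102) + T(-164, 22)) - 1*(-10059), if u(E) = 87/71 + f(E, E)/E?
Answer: 928254653034/92281007 ≈ 10059.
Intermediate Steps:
f(o, x) = -28 - 4*o (f(o, x) = -4 + (6 + o)*(-4) = -4 + (-24 - 4*o) = -28 - 4*o)
T(M, O) = M² - 64*O
u(E) = 87/71 + (-28 - 4*E)/E
1/(u(102) + T(-164, 22)) - 1*(-10059) = 1/((-197/71 - 28/102) + ((-164)² - 64*22)) - 1*(-10059) = 1/((-197/71 - 28*1/102) + (26896 - 1408)) + 10059 = 1/((-197/71 - 14/51) + 25488) + 10059 = 1/(-11041/3621 + 25488) + 10059 = 1/(92281007/3621) + 10059 = 3621/92281007 + 10059 = 928254653034/92281007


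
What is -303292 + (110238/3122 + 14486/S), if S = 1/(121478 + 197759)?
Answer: 7218319887409/1561 ≈ 4.6242e+9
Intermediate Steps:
S = 1/319237 ≈ 3.1325e-6
-303292 + (110238/3122 + 14486/S) = -303292 + (110238/3122 + 14486/(1/319237)) = -303292 + (110238*(1/3122) + 14486*319237) = -303292 + (55119/1561 + 4624467182) = -303292 + 7218793326221/1561 = 7218319887409/1561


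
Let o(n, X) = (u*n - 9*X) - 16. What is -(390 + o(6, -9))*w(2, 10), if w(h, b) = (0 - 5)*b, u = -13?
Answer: 18850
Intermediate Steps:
w(h, b) = -5*b
o(n, X) = -16 - 13*n - 9*X (o(n, X) = (-13*n - 9*X) - 16 = -16 - 13*n - 9*X)
-(390 + o(6, -9))*w(2, 10) = -(390 + (-16 - 13*6 - 9*(-9)))*(-5*10) = -(390 + (-16 - 78 + 81))*(-50) = -(390 - 13)*(-50) = -377*(-50) = -1*(-18850) = 18850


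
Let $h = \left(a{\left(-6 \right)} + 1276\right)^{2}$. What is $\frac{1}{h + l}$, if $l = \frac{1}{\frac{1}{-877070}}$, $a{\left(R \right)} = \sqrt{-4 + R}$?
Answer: $- \frac{i}{- 751096 i + 2552 \sqrt{10}} \approx 1.3312 \cdot 10^{-6} - 1.4303 \cdot 10^{-8} i$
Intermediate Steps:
$l = -877070$ ($l = \frac{1}{- \frac{1}{877070}} = -877070$)
$h = \left(1276 + i \sqrt{10}\right)^{2}$ ($h = \left(\sqrt{-4 - 6} + 1276\right)^{2} = \left(\sqrt{-10} + 1276\right)^{2} = \left(i \sqrt{10} + 1276\right)^{2} = \left(1276 + i \sqrt{10}\right)^{2} \approx 1.6282 \cdot 10^{6} + 8070.0 i$)
$\frac{1}{h + l} = \frac{1}{\left(1276 + i \sqrt{10}\right)^{2} - 877070} = \frac{1}{-877070 + \left(1276 + i \sqrt{10}\right)^{2}}$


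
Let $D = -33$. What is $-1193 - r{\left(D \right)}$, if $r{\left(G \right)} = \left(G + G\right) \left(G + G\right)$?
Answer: $-5549$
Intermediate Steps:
$r{\left(G \right)} = 4 G^{2}$ ($r{\left(G \right)} = 2 G 2 G = 4 G^{2}$)
$-1193 - r{\left(D \right)} = -1193 - 4 \left(-33\right)^{2} = -1193 - 4 \cdot 1089 = -1193 - 4356 = -5549$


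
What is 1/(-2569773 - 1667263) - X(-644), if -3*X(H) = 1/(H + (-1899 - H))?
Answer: -4242733/24138394092 ≈ -0.00017577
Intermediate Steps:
X(H) = 1/5697 (X(H) = -1/(3*(H + (-1899 - H))) = -⅓/(-1899) = -⅓*(-1/1899) = 1/5697)
1/(-2569773 - 1667263) - X(-644) = 1/(-2569773 - 1667263) - 1*1/5697 = 1/(-4237036) - 1/5697 = -1/4237036 - 1/5697 = -4242733/24138394092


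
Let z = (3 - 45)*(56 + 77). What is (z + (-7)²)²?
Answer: 30658369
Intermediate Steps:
z = -5586 (z = -42*133 = -5586)
(z + (-7)²)² = (-5586 + (-7)²)² = (-5586 + 49)² = (-5537)² = 30658369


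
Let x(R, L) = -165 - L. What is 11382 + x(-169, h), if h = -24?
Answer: 11241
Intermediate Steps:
11382 + x(-169, h) = 11382 + (-165 - 1*(-24)) = 11382 + (-165 + 24) = 11382 - 141 = 11241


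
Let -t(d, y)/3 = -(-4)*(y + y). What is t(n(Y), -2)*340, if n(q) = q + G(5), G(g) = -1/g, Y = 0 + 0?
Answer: 16320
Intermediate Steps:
Y = 0
n(q) = -⅕ + q (n(q) = q - 1/5 = q - 1*⅕ = q - ⅕ = -⅕ + q)
t(d, y) = -24*y (t(d, y) = -(-3)*(-4*(y + y)) = -(-3)*(-8*y) = -24*y)
t(n(Y), -2)*340 = -24*(-2)*340 = 48*340 = 16320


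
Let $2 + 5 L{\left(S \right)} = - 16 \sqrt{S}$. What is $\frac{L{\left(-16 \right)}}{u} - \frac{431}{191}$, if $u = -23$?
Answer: $- \frac{49183}{21965} + \frac{64 i}{115} \approx -2.2392 + 0.55652 i$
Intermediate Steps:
$L{\left(S \right)} = - \frac{2}{5} - \frac{16 \sqrt{S}}{5}$ ($L{\left(S \right)} = - \frac{2}{5} + \frac{\left(-16\right) \sqrt{S}}{5} = - \frac{2}{5} - \frac{16 \sqrt{S}}{5}$)
$\frac{L{\left(-16 \right)}}{u} - \frac{431}{191} = \frac{- \frac{2}{5} - \frac{16 \sqrt{-16}}{5}}{-23} - \frac{431}{191} = \left(- \frac{2}{5} - \frac{16 \cdot 4 i}{5}\right) \left(- \frac{1}{23}\right) - \frac{431}{191} = \left(- \frac{2}{5} - \frac{64 i}{5}\right) \left(- \frac{1}{23}\right) - \frac{431}{191} = \left(\frac{2}{115} + \frac{64 i}{115}\right) - \frac{431}{191} = - \frac{49183}{21965} + \frac{64 i}{115}$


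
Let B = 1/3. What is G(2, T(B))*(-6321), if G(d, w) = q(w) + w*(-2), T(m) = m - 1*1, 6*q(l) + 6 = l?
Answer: -4214/3 ≈ -1404.7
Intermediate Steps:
q(l) = -1 + l/6
B = ⅓ ≈ 0.33333
T(m) = -1 + m (T(m) = m - 1 = -1 + m)
G(d, w) = -1 - 11*w/6 (G(d, w) = (-1 + w/6) + w*(-2) = (-1 + w/6) - 2*w = -1 - 11*w/6)
G(2, T(B))*(-6321) = (-1 - 11*(-1 + ⅓)/6)*(-6321) = (-1 - 11/6*(-⅔))*(-6321) = (-1 + 11/9)*(-6321) = (2/9)*(-6321) = -4214/3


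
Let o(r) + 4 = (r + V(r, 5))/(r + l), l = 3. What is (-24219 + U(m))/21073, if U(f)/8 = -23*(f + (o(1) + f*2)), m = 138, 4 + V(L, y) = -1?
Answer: -99475/21073 ≈ -4.7205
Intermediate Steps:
V(L, y) = -5 (V(L, y) = -4 - 1 = -5)
o(r) = -4 + (-5 + r)/(3 + r) (o(r) = -4 + (r - 5)/(r + 3) = -4 + (-5 + r)/(3 + r))
U(f) = 920 - 552*f (U(f) = 8*(-23*(f + ((-17 - 3*1)/(3 + 1) + f*2))) = 8*(-23*(f + ((-17 - 3)/4 + 2*f))) = 8*(-23*(f + ((¼)*(-20) + 2*f))) = 8*(-23*(f + (-5 + 2*f))) = 8*(-23*(-5 + 3*f)) = 8*(115 - 69*f) = 920 - 552*f)
(-24219 + U(m))/21073 = (-24219 + (920 - 552*138))/21073 = (-24219 + (920 - 76176))*(1/21073) = (-24219 - 75256)*(1/21073) = -99475*1/21073 = -99475/21073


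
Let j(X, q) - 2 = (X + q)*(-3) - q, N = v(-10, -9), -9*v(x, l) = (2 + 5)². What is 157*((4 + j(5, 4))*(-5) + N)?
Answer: 168932/9 ≈ 18770.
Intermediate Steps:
v(x, l) = -49/9 (v(x, l) = -(2 + 5)²/9 = -⅑*7² = -⅑*49 = -49/9)
N = -49/9 ≈ -5.4444
j(X, q) = 2 - 4*q - 3*X (j(X, q) = 2 + ((X + q)*(-3) - q) = 2 + ((-3*X - 3*q) - q) = 2 + (-4*q - 3*X) = 2 - 4*q - 3*X)
157*((4 + j(5, 4))*(-5) + N) = 157*((4 + (2 - 4*4 - 3*5))*(-5) - 49/9) = 157*((4 + (2 - 16 - 15))*(-5) - 49/9) = 157*((4 - 29)*(-5) - 49/9) = 157*(-25*(-5) - 49/9) = 157*(125 - 49/9) = 157*(1076/9) = 168932/9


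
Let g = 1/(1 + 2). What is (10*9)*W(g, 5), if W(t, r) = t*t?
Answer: 10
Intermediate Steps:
g = ⅓ (g = 1/3 = ⅓ ≈ 0.33333)
W(t, r) = t²
(10*9)*W(g, 5) = (10*9)*(⅓)² = 90*(⅑) = 10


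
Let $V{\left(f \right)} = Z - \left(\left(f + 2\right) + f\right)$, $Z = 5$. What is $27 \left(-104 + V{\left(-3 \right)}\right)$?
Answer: $-2565$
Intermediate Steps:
$V{\left(f \right)} = 3 - 2 f$ ($V{\left(f \right)} = 5 - \left(\left(f + 2\right) + f\right) = 5 - \left(\left(2 + f\right) + f\right) = 5 - \left(2 + 2 f\right) = 3 - 2 f$)
$27 \left(-104 + V{\left(-3 \right)}\right) = 27 \left(-104 + \left(3 - -6\right)\right) = 27 \left(-104 + \left(3 + 6\right)\right) = 27 \left(-104 + 9\right) = 27 \left(-95\right) = -2565$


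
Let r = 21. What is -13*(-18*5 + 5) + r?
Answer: 1126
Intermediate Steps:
-13*(-18*5 + 5) + r = -13*(-18*5 + 5) + 21 = -13*(-3*30 + 5) + 21 = -13*(-90 + 5) + 21 = -13*(-85) + 21 = 1105 + 21 = 1126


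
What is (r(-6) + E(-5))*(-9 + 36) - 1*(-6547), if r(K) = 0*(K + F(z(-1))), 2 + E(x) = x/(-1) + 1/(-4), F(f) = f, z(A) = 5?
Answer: 26485/4 ≈ 6621.3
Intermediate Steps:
E(x) = -9/4 - x (E(x) = -2 + (x/(-1) + 1/(-4)) = -2 + (x*(-1) + 1*(-¼)) = -2 + (-x - ¼) = -2 + (-¼ - x) = -9/4 - x)
r(K) = 0 (r(K) = 0*(K + 5) = 0*(5 + K) = 0)
(r(-6) + E(-5))*(-9 + 36) - 1*(-6547) = (0 + (-9/4 - 1*(-5)))*(-9 + 36) - 1*(-6547) = (0 + (-9/4 + 5))*27 + 6547 = (0 + 11/4)*27 + 6547 = (11/4)*27 + 6547 = 297/4 + 6547 = 26485/4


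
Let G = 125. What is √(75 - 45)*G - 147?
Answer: -147 + 125*√30 ≈ 537.65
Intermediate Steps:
√(75 - 45)*G - 147 = √(75 - 45)*125 - 147 = √30*125 - 147 = 125*√30 - 147 = -147 + 125*√30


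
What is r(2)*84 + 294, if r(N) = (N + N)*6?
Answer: 2310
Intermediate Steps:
r(N) = 12*N (r(N) = (2*N)*6 = 12*N)
r(2)*84 + 294 = (12*2)*84 + 294 = 24*84 + 294 = 2016 + 294 = 2310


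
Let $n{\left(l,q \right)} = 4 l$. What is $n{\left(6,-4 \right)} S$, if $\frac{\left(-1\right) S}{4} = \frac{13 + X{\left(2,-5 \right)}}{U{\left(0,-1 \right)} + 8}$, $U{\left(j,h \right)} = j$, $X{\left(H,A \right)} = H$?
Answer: $-180$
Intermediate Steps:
$S = - \frac{15}{2}$ ($S = - 4 \frac{13 + 2}{0 + 8} = - 4 \cdot \frac{15}{8} = - 4 \cdot 15 \cdot \frac{1}{8} = \left(-4\right) \frac{15}{8} = - \frac{15}{2} \approx -7.5$)
$n{\left(6,-4 \right)} S = 4 \cdot 6 \left(- \frac{15}{2}\right) = 24 \left(- \frac{15}{2}\right) = -180$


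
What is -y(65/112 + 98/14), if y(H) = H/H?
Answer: -1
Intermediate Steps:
y(H) = 1
-y(65/112 + 98/14) = -1*1 = -1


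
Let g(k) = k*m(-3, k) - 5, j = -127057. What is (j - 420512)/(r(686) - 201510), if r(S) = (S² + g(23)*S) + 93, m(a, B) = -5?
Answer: -547569/186859 ≈ -2.9304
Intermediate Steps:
g(k) = -5 - 5*k (g(k) = k*(-5) - 5 = -5*k - 5 = -5 - 5*k)
r(S) = 93 + S² - 120*S (r(S) = (S² + (-5 - 5*23)*S) + 93 = (S² + (-5 - 115)*S) + 93 = (S² - 120*S) + 93 = 93 + S² - 120*S)
(j - 420512)/(r(686) - 201510) = (-127057 - 420512)/((93 + 686² - 120*686) - 201510) = -547569/((93 + 470596 - 82320) - 201510) = -547569/(388369 - 201510) = -547569/186859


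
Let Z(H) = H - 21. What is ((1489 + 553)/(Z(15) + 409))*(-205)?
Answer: -418610/403 ≈ -1038.7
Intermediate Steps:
Z(H) = -21 + H
((1489 + 553)/(Z(15) + 409))*(-205) = ((1489 + 553)/((-21 + 15) + 409))*(-205) = (2042/(-6 + 409))*(-205) = (2042/403)*(-205) = -418610/403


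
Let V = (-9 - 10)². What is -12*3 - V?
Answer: -397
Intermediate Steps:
V = 361 (V = (-19)² = 361)
-12*3 - V = -12*3 - 1*361 = -36 - 361 = -397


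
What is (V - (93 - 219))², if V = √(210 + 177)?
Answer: 16263 + 756*√43 ≈ 21220.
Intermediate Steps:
V = 3*√43 (V = √387 = 3*√43 ≈ 19.672)
(V - (93 - 219))² = (3*√43 - (93 - 219))² = (3*√43 - 1*(-126))² = (3*√43 + 126)² = (126 + 3*√43)²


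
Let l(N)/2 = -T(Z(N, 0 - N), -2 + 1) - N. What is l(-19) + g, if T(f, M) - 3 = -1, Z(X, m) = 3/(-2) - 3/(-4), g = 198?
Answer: 232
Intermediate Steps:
Z(X, m) = -3/4 (Z(X, m) = 3*(-1/2) - 3*(-1/4) = -3/2 + 3/4 = -3/4)
T(f, M) = 2 (T(f, M) = 3 - 1 = 2)
l(N) = -4 - 2*N (l(N) = 2*(-1*2 - N) = 2*(-2 - N) = -4 - 2*N)
l(-19) + g = (-4 - 2*(-19)) + 198 = (-4 + 38) + 198 = 34 + 198 = 232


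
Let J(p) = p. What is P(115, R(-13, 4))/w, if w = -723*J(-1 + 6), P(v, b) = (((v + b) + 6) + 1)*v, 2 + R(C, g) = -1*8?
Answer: -2576/723 ≈ -3.5629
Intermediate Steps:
R(C, g) = -10 (R(C, g) = -2 - 1*8 = -2 - 8 = -10)
P(v, b) = v*(7 + b + v) (P(v, b) = (((b + v) + 6) + 1)*v = ((6 + b + v) + 1)*v = (7 + b + v)*v = v*(7 + b + v))
w = -3615 (w = -723*(-1 + 6) = -723*5 = -3615)
P(115, R(-13, 4))/w = (115*(7 - 10 + 115))/(-3615) = (115*112)*(-1/3615) = 12880*(-1/3615) = -2576/723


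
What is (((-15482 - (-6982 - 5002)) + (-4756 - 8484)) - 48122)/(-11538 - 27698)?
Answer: 16215/9809 ≈ 1.6531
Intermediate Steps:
(((-15482 - (-6982 - 5002)) + (-4756 - 8484)) - 48122)/(-11538 - 27698) = (((-15482 - 1*(-11984)) - 13240) - 48122)/(-39236) = (((-15482 + 11984) - 13240) - 48122)*(-1/39236) = ((-3498 - 13240) - 48122)*(-1/39236) = (-16738 - 48122)*(-1/39236) = -64860*(-1/39236) = 16215/9809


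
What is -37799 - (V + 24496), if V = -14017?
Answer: -48278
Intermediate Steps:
-37799 - (V + 24496) = -37799 - (-14017 + 24496) = -37799 - 1*10479 = -37799 - 10479 = -48278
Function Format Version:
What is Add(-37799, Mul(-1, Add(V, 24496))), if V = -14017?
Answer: -48278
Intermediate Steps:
Add(-37799, Mul(-1, Add(V, 24496))) = Add(-37799, Mul(-1, Add(-14017, 24496))) = Add(-37799, Mul(-1, 10479)) = Add(-37799, -10479) = -48278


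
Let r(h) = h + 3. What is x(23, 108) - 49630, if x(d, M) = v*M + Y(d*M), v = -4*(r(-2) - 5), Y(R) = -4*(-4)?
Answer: -47886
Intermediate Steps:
Y(R) = 16
r(h) = 3 + h
v = 16 (v = -4*((3 - 2) - 5) = -4*(1 - 5) = -4*(-4) = 16)
x(d, M) = 16 + 16*M (x(d, M) = 16*M + 16 = 16 + 16*M)
x(23, 108) - 49630 = (16 + 16*108) - 49630 = (16 + 1728) - 49630 = 1744 - 49630 = -47886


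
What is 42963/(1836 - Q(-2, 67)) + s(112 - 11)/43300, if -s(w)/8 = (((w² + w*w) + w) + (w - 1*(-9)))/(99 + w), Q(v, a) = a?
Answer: 46470983103/1914942500 ≈ 24.268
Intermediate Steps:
s(w) = -8*(9 + 2*w + 2*w²)/(99 + w) (s(w) = -8*(((w² + w*w) + w) + (w - 1*(-9)))/(99 + w) = -8*(((w² + w²) + w) + (w + 9))/(99 + w) = -8*((2*w² + w) + (9 + w))/(99 + w) = -8*((w + 2*w²) + (9 + w))/(99 + w) = -8*(9 + 2*w + 2*w²)/(99 + w))
42963/(1836 - Q(-2, 67)) + s(112 - 11)/43300 = 42963/(1836 - 1*67) + (8*(-9 - 2*(112 - 11) - 2*(112 - 11)²)/(99 + (112 - 11)))/43300 = 42963/(1836 - 67) + (8*(-9 - 2*101 - 2*101²)/(99 + 101))*(1/43300) = 42963/1769 + (8*(-9 - 202 - 2*10201)/200)*(1/43300) = 42963*(1/1769) + (8*(1/200)*(-9 - 202 - 20402))*(1/43300) = 42963/1769 + (8*(1/200)*(-20613))*(1/43300) = 42963/1769 - 20613/25*1/43300 = 42963/1769 - 20613/1082500 = 46470983103/1914942500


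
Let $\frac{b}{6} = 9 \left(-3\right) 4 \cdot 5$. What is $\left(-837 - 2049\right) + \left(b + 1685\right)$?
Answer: $-4441$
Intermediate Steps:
$b = -3240$ ($b = 6 \cdot 9 \left(-3\right) 4 \cdot 5 = 6 \cdot 9 \left(\left(-12\right) 5\right) = 6 \cdot 9 \left(-60\right) = 6 \left(-540\right) = -3240$)
$\left(-837 - 2049\right) + \left(b + 1685\right) = \left(-837 - 2049\right) + \left(-3240 + 1685\right) = \left(-837 - 2049\right) - 1555 = -2886 - 1555 = -4441$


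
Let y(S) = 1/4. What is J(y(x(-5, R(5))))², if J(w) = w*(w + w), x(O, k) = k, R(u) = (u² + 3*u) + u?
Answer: 1/64 ≈ 0.015625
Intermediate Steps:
R(u) = u² + 4*u
y(S) = ¼
J(w) = 2*w² (J(w) = w*(2*w) = 2*w²)
J(y(x(-5, R(5))))² = (2*(¼)²)² = (2*(1/16))² = (⅛)² = 1/64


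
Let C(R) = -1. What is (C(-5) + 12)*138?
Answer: 1518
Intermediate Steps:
(C(-5) + 12)*138 = (-1 + 12)*138 = 11*138 = 1518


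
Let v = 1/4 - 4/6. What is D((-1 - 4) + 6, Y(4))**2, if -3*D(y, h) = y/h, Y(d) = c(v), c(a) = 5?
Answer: 1/225 ≈ 0.0044444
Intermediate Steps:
v = -5/12 (v = 1*(1/4) - 4*1/6 = 1/4 - 2/3 = -5/12 ≈ -0.41667)
Y(d) = 5
D(y, h) = -y/(3*h)
D((-1 - 4) + 6, Y(4))**2 = (-1/3*((-1 - 4) + 6)/5)**2 = (-1/3*(-5 + 6)*1/5)**2 = (-1/3*1*1/5)**2 = (-1/15)**2 = 1/225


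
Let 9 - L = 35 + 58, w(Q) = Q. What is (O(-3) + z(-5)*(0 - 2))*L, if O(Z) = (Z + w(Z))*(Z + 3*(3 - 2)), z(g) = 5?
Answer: 840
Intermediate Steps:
O(Z) = 2*Z*(3 + Z) (O(Z) = (Z + Z)*(Z + 3*(3 - 2)) = (2*Z)*(Z + 3*1) = (2*Z)*(Z + 3) = (2*Z)*(3 + Z) = 2*Z*(3 + Z))
L = -84 (L = 9 - (35 + 58) = 9 - 1*93 = 9 - 93 = -84)
(O(-3) + z(-5)*(0 - 2))*L = (2*(-3)*(3 - 3) + 5*(0 - 2))*(-84) = (2*(-3)*0 + 5*(-2))*(-84) = (0 - 10)*(-84) = -10*(-84) = 840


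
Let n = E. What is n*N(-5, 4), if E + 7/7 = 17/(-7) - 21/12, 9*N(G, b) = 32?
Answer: -1160/63 ≈ -18.413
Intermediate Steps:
N(G, b) = 32/9 (N(G, b) = (⅑)*32 = 32/9)
E = -145/28 (E = -1 + (17/(-7) - 21/12) = -1 + (17*(-⅐) - 21*1/12) = -1 + (-17/7 - 7/4) = -1 - 117/28 = -145/28 ≈ -5.1786)
n = -145/28 ≈ -5.1786
n*N(-5, 4) = -145/28*32/9 = -1160/63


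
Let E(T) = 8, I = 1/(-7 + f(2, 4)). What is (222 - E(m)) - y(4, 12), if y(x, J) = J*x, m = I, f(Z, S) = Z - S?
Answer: 166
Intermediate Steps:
I = -⅑ (I = 1/(-7 + (2 - 1*4)) = 1/(-7 + (2 - 4)) = 1/(-7 - 2) = 1/(-9) = -⅑ ≈ -0.11111)
m = -⅑ ≈ -0.11111
(222 - E(m)) - y(4, 12) = (222 - 1*8) - 12*4 = (222 - 8) - 1*48 = 214 - 48 = 166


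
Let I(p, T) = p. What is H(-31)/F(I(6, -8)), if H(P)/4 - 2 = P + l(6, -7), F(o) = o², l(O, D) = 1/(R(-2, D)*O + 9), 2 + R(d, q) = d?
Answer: -436/135 ≈ -3.2296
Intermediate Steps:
R(d, q) = -2 + d
l(O, D) = 1/(9 - 4*O) (l(O, D) = 1/((-2 - 2)*O + 9) = 1/(-4*O + 9) = 1/(9 - 4*O))
H(P) = 116/15 + 4*P (H(P) = 8 + 4*(P - 1/(-9 + 4*6)) = 8 + 4*(P - 1/(-9 + 24)) = 8 + 4*(P - 1/15) = 8 + 4*(-1/15 + P) = 8 + (-4/15 + 4*P) = 116/15 + 4*P)
H(-31)/F(I(6, -8)) = (116/15 + 4*(-31))/(6²) = (116/15 - 124)/36 = -1744/15*1/36 = -436/135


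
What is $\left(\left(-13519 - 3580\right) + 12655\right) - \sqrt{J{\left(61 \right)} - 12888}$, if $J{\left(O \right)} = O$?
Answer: $-4444 - i \sqrt{12827} \approx -4444.0 - 113.26 i$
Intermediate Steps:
$\left(\left(-13519 - 3580\right) + 12655\right) - \sqrt{J{\left(61 \right)} - 12888} = \left(\left(-13519 - 3580\right) + 12655\right) - \sqrt{61 - 12888} = \left(-17099 + 12655\right) - \sqrt{-12827} = -4444 - i \sqrt{12827}$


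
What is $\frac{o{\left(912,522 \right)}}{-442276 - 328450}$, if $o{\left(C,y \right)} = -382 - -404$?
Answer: $- \frac{1}{35033} \approx -2.8545 \cdot 10^{-5}$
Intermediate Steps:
$o{\left(C,y \right)} = 22$ ($o{\left(C,y \right)} = -382 + 404 = 22$)
$\frac{o{\left(912,522 \right)}}{-442276 - 328450} = \frac{22}{-442276 - 328450} = \frac{22}{-770726} = 22 \left(- \frac{1}{770726}\right) = - \frac{1}{35033}$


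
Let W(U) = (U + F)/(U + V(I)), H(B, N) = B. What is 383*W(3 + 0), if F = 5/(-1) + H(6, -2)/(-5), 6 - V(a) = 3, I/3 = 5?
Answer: -3064/15 ≈ -204.27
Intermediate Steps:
I = 15 (I = 3*5 = 15)
V(a) = 3 (V(a) = 6 - 1*3 = 6 - 3 = 3)
F = -31/5 (F = 5/(-1) + 6/(-5) = 5*(-1) + 6*(-⅕) = -5 - 6/5 = -31/5 ≈ -6.2000)
W(U) = (-31/5 + U)/(3 + U) (W(U) = (U - 31/5)/(U + 3) = (-31/5 + U)/(3 + U))
383*W(3 + 0) = 383*((-31/5 + (3 + 0))/(3 + (3 + 0))) = 383*((-31/5 + 3)/(3 + 3)) = 383*(-16/5/6) = 383*((⅙)*(-16/5)) = 383*(-8/15) = -3064/15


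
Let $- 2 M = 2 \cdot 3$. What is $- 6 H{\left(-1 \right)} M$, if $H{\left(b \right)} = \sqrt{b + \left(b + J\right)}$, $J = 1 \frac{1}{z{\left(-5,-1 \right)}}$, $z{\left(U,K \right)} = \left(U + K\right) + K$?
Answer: $\frac{18 i \sqrt{105}}{7} \approx 26.349 i$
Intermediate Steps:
$M = -3$ ($M = - \frac{2 \cdot 3}{2} = \left(- \frac{1}{2}\right) 6 = -3$)
$z{\left(U,K \right)} = U + 2 K$ ($z{\left(U,K \right)} = \left(K + U\right) + K = U + 2 K$)
$J = - \frac{1}{7}$ ($J = 1 \frac{1}{-5 + 2 \left(-1\right)} = 1 \frac{1}{-5 - 2} = 1 \frac{1}{-7} = 1 \left(- \frac{1}{7}\right) = - \frac{1}{7} \approx -0.14286$)
$H{\left(b \right)} = \sqrt{- \frac{1}{7} + 2 b}$ ($H{\left(b \right)} = \sqrt{b + \left(b - \frac{1}{7}\right)} = \sqrt{b + \left(- \frac{1}{7} + b\right)} = \sqrt{- \frac{1}{7} + 2 b}$)
$- 6 H{\left(-1 \right)} M = - 6 \frac{\sqrt{-7 + 98 \left(-1\right)}}{7} \left(-3\right) = - 6 \frac{\sqrt{-7 - 98}}{7} \left(-3\right) = - 6 \frac{\sqrt{-105}}{7} \left(-3\right) = - 6 \frac{i \sqrt{105}}{7} \left(-3\right) = - \frac{6 i \sqrt{105}}{7} \left(-3\right) = \frac{18 i \sqrt{105}}{7}$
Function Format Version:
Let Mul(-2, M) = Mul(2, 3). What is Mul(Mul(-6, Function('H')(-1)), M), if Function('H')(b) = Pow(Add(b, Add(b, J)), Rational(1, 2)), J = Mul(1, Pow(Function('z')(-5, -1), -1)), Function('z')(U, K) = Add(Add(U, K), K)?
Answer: Mul(Rational(18, 7), I, Pow(105, Rational(1, 2))) ≈ Mul(26.349, I)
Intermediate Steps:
M = -3 (M = Mul(Rational(-1, 2), Mul(2, 3)) = Mul(Rational(-1, 2), 6) = -3)
Function('z')(U, K) = Add(U, Mul(2, K)) (Function('z')(U, K) = Add(Add(K, U), K) = Add(U, Mul(2, K)))
J = Rational(-1, 7) (J = Mul(1, Pow(Add(-5, Mul(2, -1)), -1)) = Mul(1, Pow(Add(-5, -2), -1)) = Mul(1, Pow(-7, -1)) = Mul(1, Rational(-1, 7)) = Rational(-1, 7) ≈ -0.14286)
Function('H')(b) = Pow(Add(Rational(-1, 7), Mul(2, b)), Rational(1, 2)) (Function('H')(b) = Pow(Add(b, Add(b, Rational(-1, 7))), Rational(1, 2)) = Pow(Add(b, Add(Rational(-1, 7), b)), Rational(1, 2)) = Pow(Add(Rational(-1, 7), Mul(2, b)), Rational(1, 2)))
Mul(Mul(-6, Function('H')(-1)), M) = Mul(Mul(-6, Mul(Rational(1, 7), Pow(Add(-7, Mul(98, -1)), Rational(1, 2)))), -3) = Mul(Mul(-6, Mul(Rational(1, 7), Pow(Add(-7, -98), Rational(1, 2)))), -3) = Mul(Mul(-6, Mul(Rational(1, 7), Pow(-105, Rational(1, 2)))), -3) = Mul(Mul(-6, Mul(Rational(1, 7), Mul(I, Pow(105, Rational(1, 2))))), -3) = Mul(Mul(-6, Mul(Rational(1, 7), I, Pow(105, Rational(1, 2)))), -3) = Mul(Mul(Rational(-6, 7), I, Pow(105, Rational(1, 2))), -3) = Mul(Rational(18, 7), I, Pow(105, Rational(1, 2)))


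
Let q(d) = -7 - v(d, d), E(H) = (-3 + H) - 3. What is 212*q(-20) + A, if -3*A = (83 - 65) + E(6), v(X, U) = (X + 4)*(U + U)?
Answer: -137170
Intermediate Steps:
v(X, U) = 2*U*(4 + X) (v(X, U) = (4 + X)*(2*U) = 2*U*(4 + X))
E(H) = -6 + H
A = -6 (A = -((83 - 65) + (-6 + 6))/3 = -(18 + 0)/3 = -1/3*18 = -6)
q(d) = -7 - 2*d*(4 + d)
212*q(-20) + A = 212*(-7 - 2*(-20)*(4 - 20)) - 6 = 212*(-7 - 2*(-20)*(-16)) - 6 = 212*(-7 - 640) - 6 = 212*(-647) - 6 = -137164 - 6 = -137170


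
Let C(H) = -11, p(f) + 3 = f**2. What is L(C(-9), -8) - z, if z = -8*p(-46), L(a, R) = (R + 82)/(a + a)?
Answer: 185907/11 ≈ 16901.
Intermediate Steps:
p(f) = -3 + f**2
L(a, R) = (82 + R)/(2*a) (L(a, R) = (82 + R)/((2*a)) = (82 + R)*(1/(2*a)) = (82 + R)/(2*a))
z = -16904 (z = -8*(-3 + (-46)**2) = -8*(-3 + 2116) = -8*2113 = -16904)
L(C(-9), -8) - z = (1/2)*(82 - 8)/(-11) - 1*(-16904) = (1/2)*(-1/11)*74 + 16904 = -37/11 + 16904 = 185907/11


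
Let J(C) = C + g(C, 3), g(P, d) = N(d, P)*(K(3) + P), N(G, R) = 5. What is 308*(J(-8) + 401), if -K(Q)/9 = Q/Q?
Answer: 94864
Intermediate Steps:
K(Q) = -9 (K(Q) = -9*Q/Q = -9*1 = -9)
g(P, d) = -45 + 5*P (g(P, d) = 5*(-9 + P) = -45 + 5*P)
J(C) = -45 + 6*C (J(C) = C + (-45 + 5*C) = -45 + 6*C)
308*(J(-8) + 401) = 308*((-45 + 6*(-8)) + 401) = 308*((-45 - 48) + 401) = 308*(-93 + 401) = 308*308 = 94864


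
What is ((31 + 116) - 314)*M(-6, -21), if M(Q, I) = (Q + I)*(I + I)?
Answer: -189378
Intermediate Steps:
M(Q, I) = 2*I*(I + Q) (M(Q, I) = (I + Q)*(2*I) = 2*I*(I + Q))
((31 + 116) - 314)*M(-6, -21) = ((31 + 116) - 314)*(2*(-21)*(-21 - 6)) = (147 - 314)*(2*(-21)*(-27)) = -167*1134 = -189378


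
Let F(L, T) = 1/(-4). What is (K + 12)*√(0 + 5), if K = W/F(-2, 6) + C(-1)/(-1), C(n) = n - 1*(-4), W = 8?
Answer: -23*√5 ≈ -51.430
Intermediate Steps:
F(L, T) = -¼
C(n) = 4 + n (C(n) = n + 4 = 4 + n)
K = -35 (K = 8/(-¼) + (4 - 1)/(-1) = 8*(-4) + 3*(-1) = -32 - 3 = -35)
(K + 12)*√(0 + 5) = (-35 + 12)*√(0 + 5) = -23*√5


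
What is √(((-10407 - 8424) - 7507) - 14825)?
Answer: I*√41163 ≈ 202.89*I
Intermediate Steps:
√(((-10407 - 8424) - 7507) - 14825) = √((-18831 - 7507) - 14825) = √(-26338 - 14825) = √(-41163) = I*√41163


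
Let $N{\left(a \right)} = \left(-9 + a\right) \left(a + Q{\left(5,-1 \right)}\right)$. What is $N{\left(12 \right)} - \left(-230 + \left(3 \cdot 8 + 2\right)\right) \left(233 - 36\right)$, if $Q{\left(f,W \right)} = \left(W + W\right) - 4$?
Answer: $40206$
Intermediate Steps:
$Q{\left(f,W \right)} = -4 + 2 W$ ($Q{\left(f,W \right)} = 2 W - 4 = -4 + 2 W$)
$N{\left(a \right)} = \left(-9 + a\right) \left(-6 + a\right)$ ($N{\left(a \right)} = \left(-9 + a\right) \left(a + \left(-4 + 2 \left(-1\right)\right)\right) = \left(-9 + a\right) \left(a - 6\right) = \left(-9 + a\right) \left(-6 + a\right)$)
$N{\left(12 \right)} - \left(-230 + \left(3 \cdot 8 + 2\right)\right) \left(233 - 36\right) = \left(54 + 12^{2} - 180\right) - \left(-230 + \left(3 \cdot 8 + 2\right)\right) \left(233 - 36\right) = \left(54 + 144 - 180\right) - \left(-230 + \left(24 + 2\right)\right) 197 = 18 - \left(-230 + 26\right) 197 = 18 - \left(-204\right) 197 = 18 - -40188 = 18 + 40188 = 40206$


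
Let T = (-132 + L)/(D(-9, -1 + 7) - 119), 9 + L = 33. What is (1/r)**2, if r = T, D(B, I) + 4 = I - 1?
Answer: 3481/2916 ≈ 1.1938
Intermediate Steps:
L = 24 (L = -9 + 33 = 24)
D(B, I) = -5 + I (D(B, I) = -4 + (I - 1) = -4 + (-1 + I) = -5 + I)
T = 54/59 (T = (-132 + 24)/((-5 + (-1 + 7)) - 119) = -108/((-5 + 6) - 119) = -108/(1 - 119) = -108/(-118) = -108*(-1/118) = 54/59 ≈ 0.91525)
r = 54/59 ≈ 0.91525
(1/r)**2 = (1/(54/59))**2 = (59/54)**2 = 3481/2916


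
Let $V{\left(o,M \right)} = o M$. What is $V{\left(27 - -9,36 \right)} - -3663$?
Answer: $4959$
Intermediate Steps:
$V{\left(o,M \right)} = M o$
$V{\left(27 - -9,36 \right)} - -3663 = 36 \left(27 - -9\right) - -3663 = 36 \left(27 + 9\right) + 3663 = 36 \cdot 36 + 3663 = 1296 + 3663 = 4959$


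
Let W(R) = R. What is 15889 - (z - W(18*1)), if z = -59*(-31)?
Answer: 14078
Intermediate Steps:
z = 1829
15889 - (z - W(18*1)) = 15889 - (1829 - 18) = 15889 - 1*1811 = 15889 - 1811 = 14078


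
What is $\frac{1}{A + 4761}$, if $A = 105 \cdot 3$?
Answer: $\frac{1}{5076} \approx 0.00019701$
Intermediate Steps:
$A = 315$
$\frac{1}{A + 4761} = \frac{1}{315 + 4761} = \frac{1}{5076}$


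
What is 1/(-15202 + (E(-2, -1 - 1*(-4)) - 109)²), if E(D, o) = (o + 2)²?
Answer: -1/8146 ≈ -0.00012276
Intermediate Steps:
E(D, o) = (2 + o)²
1/(-15202 + (E(-2, -1 - 1*(-4)) - 109)²) = 1/(-15202 + ((2 + (-1 - 1*(-4)))² - 109)²) = 1/(-15202 + ((2 + (-1 + 4))² - 109)²) = 1/(-15202 + ((2 + 3)² - 109)²) = 1/(-15202 + (5² - 109)²) = 1/(-15202 + (25 - 109)²) = 1/(-15202 + (-84)²) = 1/(-15202 + 7056) = 1/(-8146) = -1/8146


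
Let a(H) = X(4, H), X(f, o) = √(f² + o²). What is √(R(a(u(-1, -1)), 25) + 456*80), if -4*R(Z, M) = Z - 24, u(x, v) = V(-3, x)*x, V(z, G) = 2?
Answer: √(145944 - 2*√5)/2 ≈ 191.01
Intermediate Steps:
u(x, v) = 2*x
a(H) = √(16 + H²) (a(H) = √(4² + H²) = √(16 + H²))
R(Z, M) = 6 - Z/4 (R(Z, M) = -(Z - 24)/4 = -(-24 + Z)/4 = 6 - Z/4)
√(R(a(u(-1, -1)), 25) + 456*80) = √((6 - √(16 + (2*(-1))²)/4) + 456*80) = √((6 - √(16 + (-2)²)/4) + 36480) = √((6 - √(16 + 4)/4) + 36480) = √((6 - √5/2) + 36480) = √(36486 - √5/2)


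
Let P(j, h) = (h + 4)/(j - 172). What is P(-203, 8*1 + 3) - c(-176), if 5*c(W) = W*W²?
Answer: 27258879/25 ≈ 1.0904e+6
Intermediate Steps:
c(W) = W³/5 (c(W) = (W*W²)/5 = W³/5)
P(j, h) = (4 + h)/(-172 + j)
P(-203, 8*1 + 3) - c(-176) = (4 + (8*1 + 3))/(-172 - 203) - (-176)³/5 = (4 + (8 + 3))/(-375) - (-5451776)/5 = -(4 + 11)/375 - 1*(-5451776/5) = -1/375*15 + 5451776/5 = -1/25 + 5451776/5 = 27258879/25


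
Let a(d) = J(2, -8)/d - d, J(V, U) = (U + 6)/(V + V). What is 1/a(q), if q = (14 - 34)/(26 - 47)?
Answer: -840/1241 ≈ -0.67687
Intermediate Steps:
J(V, U) = (6 + U)/(2*V) (J(V, U) = (6 + U)/((2*V)) = (6 + U)*(1/(2*V)) = (6 + U)/(2*V))
q = 20/21 (q = -20/(-21) = -20*(-1/21) = 20/21 ≈ 0.95238)
a(d) = -d - 1/(2*d) (a(d) = ((½)*(6 - 8)/2)/d - d = ((½)*(½)*(-2))/d - d = -1/(2*d) - d = -d - 1/(2*d))
1/a(q) = 1/(-1*20/21 - 1/(2*20/21)) = 1/(-20/21 - ½*21/20) = 1/(-20/21 - 21/40) = 1/(-1241/840) = -840/1241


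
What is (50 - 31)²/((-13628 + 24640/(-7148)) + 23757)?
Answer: 645107/18094363 ≈ 0.035652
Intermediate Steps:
(50 - 31)²/((-13628 + 24640/(-7148)) + 23757) = 19²/((-13628 + 24640*(-1/7148)) + 23757) = 361/((-13628 - 6160/1787) + 23757) = 361/(-24359396/1787 + 23757) = 361/(18094363/1787) = 361*(1787/18094363) = 645107/18094363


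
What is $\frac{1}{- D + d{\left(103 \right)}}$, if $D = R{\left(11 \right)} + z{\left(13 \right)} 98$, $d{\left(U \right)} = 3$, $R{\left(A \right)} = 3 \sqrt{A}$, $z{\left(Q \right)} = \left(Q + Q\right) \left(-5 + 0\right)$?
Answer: $\frac{12743}{162383950} + \frac{3 \sqrt{11}}{162383950} \approx 7.8536 \cdot 10^{-5}$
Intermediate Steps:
$z{\left(Q \right)} = - 10 Q$ ($z{\left(Q \right)} = 2 Q \left(-5\right) = - 10 Q$)
$D = -12740 + 3 \sqrt{11}$ ($D = 3 \sqrt{11} + \left(-10\right) 13 \cdot 98 = 3 \sqrt{11} - 12740 = -12740 + 3 \sqrt{11} \approx -12730.0$)
$\frac{1}{- D + d{\left(103 \right)}} = \frac{1}{- (-12740 + 3 \sqrt{11}) + 3} = \frac{1}{\left(12740 - 3 \sqrt{11}\right) + 3} = \frac{1}{12743 - 3 \sqrt{11}}$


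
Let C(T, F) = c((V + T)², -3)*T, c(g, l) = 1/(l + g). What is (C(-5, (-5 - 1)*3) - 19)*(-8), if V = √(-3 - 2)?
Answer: 16*(95*√5 + 164*I)/(10*√5 + 17*I) ≈ 152.86 + 1.1336*I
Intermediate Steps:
V = I*√5 (V = √(-5) = I*√5 ≈ 2.2361*I)
c(g, l) = 1/(g + l)
C(T, F) = T/(-3 + (T + I*√5)²) (C(T, F) = T/((I*√5 + T)² - 3) = T/((T + I*√5)² - 3) = T/(-3 + (T + I*√5)²))
(C(-5, (-5 - 1)*3) - 19)*(-8) = (-5/(-3 + (-5 + I*√5)²) - 19)*(-8) = (-19 - 5/(-3 + (-5 + I*√5)²))*(-8) = 152 + 40/(-3 + (-5 + I*√5)²)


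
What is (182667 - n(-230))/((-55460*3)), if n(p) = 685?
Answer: -90991/83190 ≈ -1.0938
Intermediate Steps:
(182667 - n(-230))/((-55460*3)) = (182667 - 1*685)/((-55460*3)) = (182667 - 685)/(-166380) = 181982*(-1/166380) = -90991/83190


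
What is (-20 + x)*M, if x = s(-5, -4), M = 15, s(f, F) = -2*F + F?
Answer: -240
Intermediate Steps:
s(f, F) = -F
x = 4 (x = -1*(-4) = 4)
(-20 + x)*M = (-20 + 4)*15 = -16*15 = -240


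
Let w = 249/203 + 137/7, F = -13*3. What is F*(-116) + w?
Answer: 922594/203 ≈ 4544.8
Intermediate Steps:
F = -39
w = 4222/203 (w = 249*(1/203) + 137*(⅐) = 249/203 + 137/7 = 4222/203 ≈ 20.798)
F*(-116) + w = -39*(-116) + 4222/203 = 4524 + 4222/203 = 922594/203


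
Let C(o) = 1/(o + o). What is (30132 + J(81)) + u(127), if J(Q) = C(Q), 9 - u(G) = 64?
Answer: 4872475/162 ≈ 30077.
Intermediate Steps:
C(o) = 1/(2*o)
u(G) = -55 (u(G) = 9 - 1*64 = 9 - 64 = -55)
J(Q) = 1/(2*Q)
(30132 + J(81)) + u(127) = (30132 + (1/2)/81) - 55 = (30132 + (1/2)*(1/81)) - 55 = (30132 + 1/162) - 55 = 4881385/162 - 55 = 4872475/162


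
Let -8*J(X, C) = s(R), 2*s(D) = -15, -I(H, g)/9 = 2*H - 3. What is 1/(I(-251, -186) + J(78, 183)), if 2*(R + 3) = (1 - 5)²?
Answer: 16/72735 ≈ 0.00021998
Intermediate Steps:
R = 5 (R = -3 + (1 - 5)²/2 = -3 + (½)*(-4)² = -3 + (½)*16 = -3 + 8 = 5)
I(H, g) = 27 - 18*H (I(H, g) = -9*(2*H - 3) = -9*(-3 + 2*H) = 27 - 18*H)
s(D) = -15/2 (s(D) = (½)*(-15) = -15/2)
J(X, C) = 15/16 (J(X, C) = -⅛*(-15/2) = 15/16)
1/(I(-251, -186) + J(78, 183)) = 1/((27 - 18*(-251)) + 15/16) = 1/((27 + 4518) + 15/16) = 1/(4545 + 15/16) = 1/(72735/16) = 16/72735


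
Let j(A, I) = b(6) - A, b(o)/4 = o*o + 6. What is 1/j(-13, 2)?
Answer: 1/181 ≈ 0.0055249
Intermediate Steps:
b(o) = 24 + 4*o² (b(o) = 4*(o*o + 6) = 4*(o² + 6) = 4*(6 + o²) = 24 + 4*o²)
j(A, I) = 168 - A (j(A, I) = (24 + 4*6²) - A = (24 + 4*36) - A = (24 + 144) - A = 168 - A)
1/j(-13, 2) = 1/(168 - 1*(-13)) = 1/(168 + 13) = 1/181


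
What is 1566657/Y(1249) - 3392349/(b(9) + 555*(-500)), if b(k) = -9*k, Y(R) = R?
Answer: 146370420206/115566223 ≈ 1266.6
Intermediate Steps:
1566657/Y(1249) - 3392349/(b(9) + 555*(-500)) = 1566657/1249 - 3392349/(-9*9 + 555*(-500)) = 1566657*(1/1249) - 3392349/(-81 - 277500) = 1566657/1249 - 3392349/(-277581) = 1566657/1249 - 3392349*(-1/277581) = 1566657/1249 + 1130783/92527 = 146370420206/115566223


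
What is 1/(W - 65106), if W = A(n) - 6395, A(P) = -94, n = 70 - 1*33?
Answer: -1/71595 ≈ -1.3967e-5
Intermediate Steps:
n = 37 (n = 70 - 33 = 37)
W = -6489 (W = -94 - 6395 = -6489)
1/(W - 65106) = 1/(-6489 - 65106) = 1/(-71595) = -1/71595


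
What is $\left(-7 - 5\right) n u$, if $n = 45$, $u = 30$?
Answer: $-16200$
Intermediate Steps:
$\left(-7 - 5\right) n u = \left(-7 - 5\right) 45 \cdot 30 = \left(-12\right) 45 \cdot 30 = \left(-540\right) 30 = -16200$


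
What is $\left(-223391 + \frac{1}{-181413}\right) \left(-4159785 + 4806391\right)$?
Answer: $- \frac{26204375113743304}{181413} \approx -1.4445 \cdot 10^{11}$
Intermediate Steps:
$\left(-223391 + \frac{1}{-181413}\right) \left(-4159785 + 4806391\right) = \left(-223391 - \frac{1}{181413}\right) 646606 = \left(- \frac{40526031484}{181413}\right) 646606 = - \frac{26204375113743304}{181413}$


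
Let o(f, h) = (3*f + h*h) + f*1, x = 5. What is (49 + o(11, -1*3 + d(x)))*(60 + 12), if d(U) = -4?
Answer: 10224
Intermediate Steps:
o(f, h) = h² + 4*f (o(f, h) = (3*f + h²) + f = (h² + 3*f) + f = h² + 4*f)
(49 + o(11, -1*3 + d(x)))*(60 + 12) = (49 + ((-1*3 - 4)² + 4*11))*(60 + 12) = (49 + ((-3 - 4)² + 44))*72 = (49 + ((-7)² + 44))*72 = (49 + (49 + 44))*72 = (49 + 93)*72 = 142*72 = 10224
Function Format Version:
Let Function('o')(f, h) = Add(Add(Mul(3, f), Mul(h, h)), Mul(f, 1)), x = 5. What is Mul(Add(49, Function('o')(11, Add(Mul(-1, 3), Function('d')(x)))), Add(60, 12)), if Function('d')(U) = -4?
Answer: 10224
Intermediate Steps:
Function('o')(f, h) = Add(Pow(h, 2), Mul(4, f)) (Function('o')(f, h) = Add(Add(Mul(3, f), Pow(h, 2)), f) = Add(Add(Pow(h, 2), Mul(3, f)), f) = Add(Pow(h, 2), Mul(4, f)))
Mul(Add(49, Function('o')(11, Add(Mul(-1, 3), Function('d')(x)))), Add(60, 12)) = Mul(Add(49, Add(Pow(Add(Mul(-1, 3), -4), 2), Mul(4, 11))), Add(60, 12)) = Mul(Add(49, Add(Pow(Add(-3, -4), 2), 44)), 72) = Mul(Add(49, Add(Pow(-7, 2), 44)), 72) = Mul(Add(49, Add(49, 44)), 72) = Mul(Add(49, 93), 72) = Mul(142, 72) = 10224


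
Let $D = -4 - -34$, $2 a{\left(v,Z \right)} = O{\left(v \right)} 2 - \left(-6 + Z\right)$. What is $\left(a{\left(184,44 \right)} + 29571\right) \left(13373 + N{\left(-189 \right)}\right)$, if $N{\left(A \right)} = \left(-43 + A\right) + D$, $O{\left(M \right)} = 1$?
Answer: $389242563$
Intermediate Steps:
$a{\left(v,Z \right)} = 4 - \frac{Z}{2}$ ($a{\left(v,Z \right)} = \frac{1 \cdot 2 - \left(-6 + Z\right)}{2} = \frac{2 - \left(-6 + Z\right)}{2} = \frac{8 - Z}{2} = 4 - \frac{Z}{2}$)
$D = 30$ ($D = -4 + 34 = 30$)
$N{\left(A \right)} = -13 + A$ ($N{\left(A \right)} = \left(-43 + A\right) + 30 = -13 + A$)
$\left(a{\left(184,44 \right)} + 29571\right) \left(13373 + N{\left(-189 \right)}\right) = \left(\left(4 - 22\right) + 29571\right) \left(13373 - 202\right) = \left(-18 + 29571\right) 13171 = 29553 \cdot 13171 = 389242563$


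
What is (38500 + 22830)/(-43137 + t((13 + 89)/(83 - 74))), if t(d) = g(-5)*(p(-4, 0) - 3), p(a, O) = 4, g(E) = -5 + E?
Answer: -61330/43147 ≈ -1.4214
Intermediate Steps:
t(d) = -10 (t(d) = (-5 - 5)*(4 - 3) = -10*1 = -10)
(38500 + 22830)/(-43137 + t((13 + 89)/(83 - 74))) = (38500 + 22830)/(-43137 - 10) = 61330/(-43147) = 61330*(-1/43147) = -61330/43147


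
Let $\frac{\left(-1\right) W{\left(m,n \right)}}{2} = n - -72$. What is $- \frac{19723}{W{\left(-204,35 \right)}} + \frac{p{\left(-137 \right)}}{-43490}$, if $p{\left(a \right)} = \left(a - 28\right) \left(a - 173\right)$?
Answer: $\frac{84680717}{930686} \approx 90.987$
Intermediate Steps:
$W{\left(m,n \right)} = -144 - 2 n$ ($W{\left(m,n \right)} = - 2 \left(n - -72\right) = - 2 \left(n + 72\right) = - 2 \left(72 + n\right) = -144 - 2 n$)
$p{\left(a \right)} = \left(-173 + a\right) \left(-28 + a\right)$ ($p{\left(a \right)} = \left(-28 + a\right) \left(-173 + a\right) = \left(-173 + a\right) \left(-28 + a\right)$)
$- \frac{19723}{W{\left(-204,35 \right)}} + \frac{p{\left(-137 \right)}}{-43490} = - \frac{19723}{-144 - 70} + \frac{4844 + \left(-137\right)^{2} - -27537}{-43490} = - \frac{19723}{-144 - 70} + \left(4844 + 18769 + 27537\right) \left(- \frac{1}{43490}\right) = - \frac{19723}{-214} + 51150 \left(- \frac{1}{43490}\right) = \left(-19723\right) \left(- \frac{1}{214}\right) - \frac{5115}{4349} = \frac{19723}{214} - \frac{5115}{4349} = \frac{84680717}{930686}$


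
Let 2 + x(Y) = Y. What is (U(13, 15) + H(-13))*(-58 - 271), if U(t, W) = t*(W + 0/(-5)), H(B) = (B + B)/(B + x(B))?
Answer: -128921/2 ≈ -64461.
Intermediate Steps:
x(Y) = -2 + Y
H(B) = 2*B/(-2 + 2*B) (H(B) = (B + B)/(B + (-2 + B)) = (2*B)/(-2 + 2*B) = 2*B/(-2 + 2*B))
U(t, W) = W*t (U(t, W) = t*(W + 0*(-1/5)) = t*(W + 0) = t*W = W*t)
(U(13, 15) + H(-13))*(-58 - 271) = (15*13 - 13/(-1 - 13))*(-58 - 271) = (195 - 13/(-14))*(-329) = (195 - 13*(-1/14))*(-329) = (195 + 13/14)*(-329) = (2743/14)*(-329) = -128921/2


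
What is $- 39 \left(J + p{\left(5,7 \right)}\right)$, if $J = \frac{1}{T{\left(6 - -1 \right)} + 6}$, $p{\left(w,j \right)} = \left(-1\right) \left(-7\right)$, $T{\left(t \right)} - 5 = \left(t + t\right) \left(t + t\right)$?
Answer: $- \frac{18850}{69} \approx -273.19$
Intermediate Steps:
$T{\left(t \right)} = 5 + 4 t^{2}$ ($T{\left(t \right)} = 5 + \left(t + t\right) \left(t + t\right) = 5 + 2 t 2 t = 5 + 4 t^{2}$)
$p{\left(w,j \right)} = 7$
$J = \frac{1}{207}$ ($J = \frac{1}{\left(5 + 4 \left(6 - -1\right)^{2}\right) + 6} = \frac{1}{\left(5 + 4 \left(6 + 1\right)^{2}\right) + 6} = \frac{1}{\left(5 + 4 \cdot 7^{2}\right) + 6} = \frac{1}{\left(5 + 4 \cdot 49\right) + 6} = \frac{1}{\left(5 + 196\right) + 6} = \frac{1}{201 + 6} = \frac{1}{207} \approx 0.0048309$)
$- 39 \left(J + p{\left(5,7 \right)}\right) = - 39 \left(\frac{1}{207} + 7\right) = \left(-39\right) \frac{1450}{207} = - \frac{18850}{69}$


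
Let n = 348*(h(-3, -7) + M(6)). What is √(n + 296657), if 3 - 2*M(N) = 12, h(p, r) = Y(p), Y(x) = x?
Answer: √294047 ≈ 542.26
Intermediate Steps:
h(p, r) = p
M(N) = -9/2 (M(N) = 3/2 - ½*12 = 3/2 - 6 = -9/2)
n = -2610 (n = 348*(-3 - 9/2) = 348*(-15/2) = -2610)
√(n + 296657) = √(-2610 + 296657) = √294047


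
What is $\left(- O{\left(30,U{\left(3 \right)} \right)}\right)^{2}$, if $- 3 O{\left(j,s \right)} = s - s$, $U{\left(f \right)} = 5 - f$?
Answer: $0$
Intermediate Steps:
$O{\left(j,s \right)} = 0$ ($O{\left(j,s \right)} = - \frac{s - s}{3} = \left(- \frac{1}{3}\right) 0 = 0$)
$\left(- O{\left(30,U{\left(3 \right)} \right)}\right)^{2} = \left(\left(-1\right) 0\right)^{2} = 0^{2} = 0$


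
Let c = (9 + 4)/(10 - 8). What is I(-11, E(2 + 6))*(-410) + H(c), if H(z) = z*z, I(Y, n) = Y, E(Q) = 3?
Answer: 18209/4 ≈ 4552.3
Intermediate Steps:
c = 13/2 ≈ 6.5000
H(z) = z**2
I(-11, E(2 + 6))*(-410) + H(c) = -11*(-410) + (13/2)**2 = 4510 + 169/4 = 18209/4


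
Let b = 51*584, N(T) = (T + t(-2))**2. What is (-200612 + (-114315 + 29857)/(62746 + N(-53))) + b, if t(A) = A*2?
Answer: -11273878318/65995 ≈ -1.7083e+5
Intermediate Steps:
t(A) = 2*A
N(T) = (-4 + T)**2 (N(T) = (T + 2*(-2))**2 = (T - 4)**2 = (-4 + T)**2)
b = 29784
(-200612 + (-114315 + 29857)/(62746 + N(-53))) + b = (-200612 + (-114315 + 29857)/(62746 + (-4 - 53)**2)) + 29784 = (-200612 - 84458/(62746 + (-57)**2)) + 29784 = (-200612 - 84458/(62746 + 3249)) + 29784 = (-200612 - 84458/65995) + 29784 = -13239473398/65995 + 29784 = -11273878318/65995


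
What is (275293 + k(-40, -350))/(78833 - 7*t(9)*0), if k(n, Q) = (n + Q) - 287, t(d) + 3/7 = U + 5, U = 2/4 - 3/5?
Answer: 274616/78833 ≈ 3.4835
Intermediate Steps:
U = -⅒ (U = 2*(¼) - 3*⅕ = ½ - ⅗ = -⅒ ≈ -0.10000)
t(d) = 313/70 (t(d) = -3/7 + (-⅒ + 5) = -3/7 + 49/10 = 313/70)
k(n, Q) = -287 + Q + n (k(n, Q) = (Q + n) - 287 = -287 + Q + n)
(275293 + k(-40, -350))/(78833 - 7*t(9)*0) = (275293 + (-287 - 350 - 40))/(78833 - 7*313/70*0) = (275293 - 677)/(78833 - 313/10*0) = 274616/(78833 + 0) = 274616/78833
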